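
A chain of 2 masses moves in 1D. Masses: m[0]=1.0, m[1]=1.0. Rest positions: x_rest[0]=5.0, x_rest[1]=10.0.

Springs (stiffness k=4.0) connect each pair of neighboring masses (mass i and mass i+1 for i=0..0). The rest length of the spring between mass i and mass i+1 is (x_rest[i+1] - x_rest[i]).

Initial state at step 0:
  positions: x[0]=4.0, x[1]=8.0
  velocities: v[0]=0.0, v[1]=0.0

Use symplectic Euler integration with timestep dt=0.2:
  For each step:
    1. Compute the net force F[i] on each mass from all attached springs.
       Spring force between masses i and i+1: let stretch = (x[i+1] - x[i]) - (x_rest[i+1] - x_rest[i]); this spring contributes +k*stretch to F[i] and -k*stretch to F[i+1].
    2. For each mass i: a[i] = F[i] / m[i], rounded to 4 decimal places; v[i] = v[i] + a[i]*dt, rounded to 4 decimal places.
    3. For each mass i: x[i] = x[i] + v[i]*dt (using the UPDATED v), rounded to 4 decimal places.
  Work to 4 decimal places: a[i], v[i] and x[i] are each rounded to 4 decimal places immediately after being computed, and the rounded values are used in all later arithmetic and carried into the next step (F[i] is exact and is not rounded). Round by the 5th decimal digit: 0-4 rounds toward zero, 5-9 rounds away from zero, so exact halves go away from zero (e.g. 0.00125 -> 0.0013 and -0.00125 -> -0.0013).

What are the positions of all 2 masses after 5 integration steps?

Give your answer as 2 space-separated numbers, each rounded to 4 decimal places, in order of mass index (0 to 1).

Answer: 2.9787 9.0213

Derivation:
Step 0: x=[4.0000 8.0000] v=[0.0000 0.0000]
Step 1: x=[3.8400 8.1600] v=[-0.8000 0.8000]
Step 2: x=[3.5712 8.4288] v=[-1.3440 1.3440]
Step 3: x=[3.2796 8.7204] v=[-1.4579 1.4579]
Step 4: x=[3.0585 8.9415] v=[-1.1053 1.1053]
Step 5: x=[2.9787 9.0213] v=[-0.3989 0.3989]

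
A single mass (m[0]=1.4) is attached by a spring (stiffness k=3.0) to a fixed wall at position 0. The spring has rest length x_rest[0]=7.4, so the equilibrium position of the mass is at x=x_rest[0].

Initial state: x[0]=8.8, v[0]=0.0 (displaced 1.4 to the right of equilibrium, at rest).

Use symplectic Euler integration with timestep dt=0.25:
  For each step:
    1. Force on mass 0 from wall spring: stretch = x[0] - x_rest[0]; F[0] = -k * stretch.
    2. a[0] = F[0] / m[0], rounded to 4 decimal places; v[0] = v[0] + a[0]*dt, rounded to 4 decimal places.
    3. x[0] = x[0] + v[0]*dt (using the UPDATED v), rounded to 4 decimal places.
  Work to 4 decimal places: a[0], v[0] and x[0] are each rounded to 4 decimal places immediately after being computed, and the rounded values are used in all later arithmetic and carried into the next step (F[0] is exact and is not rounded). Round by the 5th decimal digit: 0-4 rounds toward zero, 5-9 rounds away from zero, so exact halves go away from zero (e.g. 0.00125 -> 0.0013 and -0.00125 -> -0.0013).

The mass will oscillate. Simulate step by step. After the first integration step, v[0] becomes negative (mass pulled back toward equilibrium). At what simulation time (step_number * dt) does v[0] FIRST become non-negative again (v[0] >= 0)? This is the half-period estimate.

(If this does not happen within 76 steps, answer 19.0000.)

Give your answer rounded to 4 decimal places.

Answer: 2.2500

Derivation:
Step 0: x=[8.8000] v=[0.0000]
Step 1: x=[8.6125] v=[-0.7500]
Step 2: x=[8.2626] v=[-1.3996]
Step 3: x=[7.7972] v=[-1.8617]
Step 4: x=[7.2786] v=[-2.0745]
Step 5: x=[6.7762] v=[-2.0095]
Step 6: x=[6.3574] v=[-1.6753]
Step 7: x=[6.0782] v=[-1.1168]
Step 8: x=[5.9760] v=[-0.4087]
Step 9: x=[6.0646] v=[0.3542]
First v>=0 after going negative at step 9, time=2.2500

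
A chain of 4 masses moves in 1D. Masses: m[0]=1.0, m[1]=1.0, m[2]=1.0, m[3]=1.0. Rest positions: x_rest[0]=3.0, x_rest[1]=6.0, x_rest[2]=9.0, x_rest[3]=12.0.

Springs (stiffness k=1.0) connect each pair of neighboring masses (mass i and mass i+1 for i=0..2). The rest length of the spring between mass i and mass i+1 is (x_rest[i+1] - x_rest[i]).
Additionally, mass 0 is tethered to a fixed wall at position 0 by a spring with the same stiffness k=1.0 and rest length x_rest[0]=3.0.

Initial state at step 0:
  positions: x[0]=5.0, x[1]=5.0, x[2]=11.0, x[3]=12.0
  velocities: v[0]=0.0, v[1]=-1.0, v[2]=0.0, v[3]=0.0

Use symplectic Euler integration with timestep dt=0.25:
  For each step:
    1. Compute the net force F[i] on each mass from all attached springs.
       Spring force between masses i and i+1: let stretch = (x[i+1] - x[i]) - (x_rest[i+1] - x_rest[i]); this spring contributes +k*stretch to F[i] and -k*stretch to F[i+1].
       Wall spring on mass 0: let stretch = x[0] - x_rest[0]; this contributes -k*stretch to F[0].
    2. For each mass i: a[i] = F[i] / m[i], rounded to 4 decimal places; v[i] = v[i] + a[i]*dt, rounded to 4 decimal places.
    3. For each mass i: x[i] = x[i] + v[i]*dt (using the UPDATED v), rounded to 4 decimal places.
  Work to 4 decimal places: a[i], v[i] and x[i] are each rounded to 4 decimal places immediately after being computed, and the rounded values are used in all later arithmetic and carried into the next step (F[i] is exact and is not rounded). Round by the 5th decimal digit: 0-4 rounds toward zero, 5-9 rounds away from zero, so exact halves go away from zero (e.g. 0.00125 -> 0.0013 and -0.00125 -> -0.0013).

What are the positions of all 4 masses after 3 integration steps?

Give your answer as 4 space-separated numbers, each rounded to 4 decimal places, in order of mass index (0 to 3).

Step 0: x=[5.0000 5.0000 11.0000 12.0000] v=[0.0000 -1.0000 0.0000 0.0000]
Step 1: x=[4.6875 5.1250 10.6875 12.1250] v=[-1.2500 0.5000 -1.2500 0.5000]
Step 2: x=[4.1094 5.5703 10.1172 12.3477] v=[-2.3125 1.7813 -2.2813 0.8906]
Step 3: x=[3.3658 6.2085 9.4021 12.6185] v=[-2.9746 2.5528 -2.8604 1.0830]

Answer: 3.3658 6.2085 9.4021 12.6185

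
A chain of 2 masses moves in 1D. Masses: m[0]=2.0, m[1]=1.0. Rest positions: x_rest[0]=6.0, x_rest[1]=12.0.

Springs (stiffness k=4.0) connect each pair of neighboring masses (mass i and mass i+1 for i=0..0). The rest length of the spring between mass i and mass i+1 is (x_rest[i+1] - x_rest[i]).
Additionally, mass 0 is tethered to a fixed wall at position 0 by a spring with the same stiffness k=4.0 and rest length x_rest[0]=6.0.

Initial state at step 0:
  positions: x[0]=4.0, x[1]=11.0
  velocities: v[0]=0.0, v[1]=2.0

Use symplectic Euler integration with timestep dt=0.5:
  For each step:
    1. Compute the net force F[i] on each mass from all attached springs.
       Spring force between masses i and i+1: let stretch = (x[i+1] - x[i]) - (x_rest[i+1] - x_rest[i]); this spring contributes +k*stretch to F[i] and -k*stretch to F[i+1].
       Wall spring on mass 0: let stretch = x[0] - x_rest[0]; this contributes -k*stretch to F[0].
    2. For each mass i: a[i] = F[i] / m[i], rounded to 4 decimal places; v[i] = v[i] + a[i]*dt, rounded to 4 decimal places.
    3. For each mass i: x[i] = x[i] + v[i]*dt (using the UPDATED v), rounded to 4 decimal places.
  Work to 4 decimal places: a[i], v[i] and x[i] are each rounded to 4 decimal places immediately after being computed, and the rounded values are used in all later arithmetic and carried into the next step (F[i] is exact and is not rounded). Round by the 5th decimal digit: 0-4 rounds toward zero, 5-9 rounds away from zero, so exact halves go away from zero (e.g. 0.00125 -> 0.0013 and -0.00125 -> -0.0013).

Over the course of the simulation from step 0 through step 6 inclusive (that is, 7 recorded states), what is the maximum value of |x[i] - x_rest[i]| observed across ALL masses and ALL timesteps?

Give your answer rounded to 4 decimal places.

Answer: 3.2500

Derivation:
Step 0: x=[4.0000 11.0000] v=[0.0000 2.0000]
Step 1: x=[5.5000 11.0000] v=[3.0000 0.0000]
Step 2: x=[7.0000 11.5000] v=[3.0000 1.0000]
Step 3: x=[7.2500 13.5000] v=[0.5000 4.0000]
Step 4: x=[7.0000 15.2500] v=[-0.5000 3.5000]
Step 5: x=[7.3750 14.7500] v=[0.7500 -1.0000]
Step 6: x=[7.7500 12.8750] v=[0.7500 -3.7500]
Max displacement = 3.2500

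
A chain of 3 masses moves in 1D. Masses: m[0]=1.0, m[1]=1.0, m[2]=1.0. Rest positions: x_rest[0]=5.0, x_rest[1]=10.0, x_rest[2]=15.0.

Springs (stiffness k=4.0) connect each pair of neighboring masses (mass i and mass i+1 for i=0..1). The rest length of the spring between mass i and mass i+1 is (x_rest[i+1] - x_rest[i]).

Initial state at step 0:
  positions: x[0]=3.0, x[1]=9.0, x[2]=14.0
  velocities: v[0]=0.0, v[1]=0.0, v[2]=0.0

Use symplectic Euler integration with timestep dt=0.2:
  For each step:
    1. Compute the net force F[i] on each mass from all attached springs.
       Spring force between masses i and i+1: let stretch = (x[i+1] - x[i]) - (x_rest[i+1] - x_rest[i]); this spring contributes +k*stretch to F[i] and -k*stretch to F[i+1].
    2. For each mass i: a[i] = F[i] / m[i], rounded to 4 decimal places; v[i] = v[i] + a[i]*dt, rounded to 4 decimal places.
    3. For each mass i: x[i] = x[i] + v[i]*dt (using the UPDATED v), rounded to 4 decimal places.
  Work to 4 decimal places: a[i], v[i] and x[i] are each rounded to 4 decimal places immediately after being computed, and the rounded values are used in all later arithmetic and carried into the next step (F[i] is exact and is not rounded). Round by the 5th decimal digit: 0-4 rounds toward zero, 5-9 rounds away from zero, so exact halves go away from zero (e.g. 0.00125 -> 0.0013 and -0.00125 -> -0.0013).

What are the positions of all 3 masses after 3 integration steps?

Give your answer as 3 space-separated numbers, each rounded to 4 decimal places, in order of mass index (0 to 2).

Step 0: x=[3.0000 9.0000 14.0000] v=[0.0000 0.0000 0.0000]
Step 1: x=[3.1600 8.8400 14.0000] v=[0.8000 -0.8000 0.0000]
Step 2: x=[3.4288 8.5968 13.9744] v=[1.3440 -1.2160 -0.1280]
Step 3: x=[3.7245 8.3871 13.8884] v=[1.4784 -1.0483 -0.4301]

Answer: 3.7245 8.3871 13.8884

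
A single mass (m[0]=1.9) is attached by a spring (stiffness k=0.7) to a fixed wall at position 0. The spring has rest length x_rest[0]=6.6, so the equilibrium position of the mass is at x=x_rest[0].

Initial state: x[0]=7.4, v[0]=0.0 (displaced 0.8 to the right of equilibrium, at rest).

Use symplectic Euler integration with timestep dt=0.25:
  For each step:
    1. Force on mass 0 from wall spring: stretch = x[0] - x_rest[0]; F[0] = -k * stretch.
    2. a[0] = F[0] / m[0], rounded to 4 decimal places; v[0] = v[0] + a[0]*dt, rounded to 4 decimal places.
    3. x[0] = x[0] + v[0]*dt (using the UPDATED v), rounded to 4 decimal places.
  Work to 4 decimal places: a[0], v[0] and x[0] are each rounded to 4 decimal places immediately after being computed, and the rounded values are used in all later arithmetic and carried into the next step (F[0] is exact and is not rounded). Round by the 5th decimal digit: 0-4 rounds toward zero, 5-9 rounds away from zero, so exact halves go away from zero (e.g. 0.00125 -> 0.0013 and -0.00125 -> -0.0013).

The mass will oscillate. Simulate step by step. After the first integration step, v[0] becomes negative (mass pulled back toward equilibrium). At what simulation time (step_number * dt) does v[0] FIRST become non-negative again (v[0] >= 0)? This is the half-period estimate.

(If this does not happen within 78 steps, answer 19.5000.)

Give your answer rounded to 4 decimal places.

Answer: 5.2500

Derivation:
Step 0: x=[7.4000] v=[0.0000]
Step 1: x=[7.3816] v=[-0.0737]
Step 2: x=[7.3452] v=[-0.1457]
Step 3: x=[7.2916] v=[-0.2143]
Step 4: x=[7.2221] v=[-0.2780]
Step 5: x=[7.1383] v=[-0.3353]
Step 6: x=[7.0421] v=[-0.3849]
Step 7: x=[6.9357] v=[-0.4256]
Step 8: x=[6.8216] v=[-0.4565]
Step 9: x=[6.7024] v=[-0.4769]
Step 10: x=[6.5808] v=[-0.4863]
Step 11: x=[6.4597] v=[-0.4845]
Step 12: x=[6.3418] v=[-0.4716]
Step 13: x=[6.2299] v=[-0.4478]
Step 14: x=[6.1265] v=[-0.4137]
Step 15: x=[6.0340] v=[-0.3701]
Step 16: x=[5.9545] v=[-0.3180]
Step 17: x=[5.8899] v=[-0.2586]
Step 18: x=[5.8416] v=[-0.1932]
Step 19: x=[5.8108] v=[-0.1234]
Step 20: x=[5.7981] v=[-0.0507]
Step 21: x=[5.8039] v=[0.0232]
First v>=0 after going negative at step 21, time=5.2500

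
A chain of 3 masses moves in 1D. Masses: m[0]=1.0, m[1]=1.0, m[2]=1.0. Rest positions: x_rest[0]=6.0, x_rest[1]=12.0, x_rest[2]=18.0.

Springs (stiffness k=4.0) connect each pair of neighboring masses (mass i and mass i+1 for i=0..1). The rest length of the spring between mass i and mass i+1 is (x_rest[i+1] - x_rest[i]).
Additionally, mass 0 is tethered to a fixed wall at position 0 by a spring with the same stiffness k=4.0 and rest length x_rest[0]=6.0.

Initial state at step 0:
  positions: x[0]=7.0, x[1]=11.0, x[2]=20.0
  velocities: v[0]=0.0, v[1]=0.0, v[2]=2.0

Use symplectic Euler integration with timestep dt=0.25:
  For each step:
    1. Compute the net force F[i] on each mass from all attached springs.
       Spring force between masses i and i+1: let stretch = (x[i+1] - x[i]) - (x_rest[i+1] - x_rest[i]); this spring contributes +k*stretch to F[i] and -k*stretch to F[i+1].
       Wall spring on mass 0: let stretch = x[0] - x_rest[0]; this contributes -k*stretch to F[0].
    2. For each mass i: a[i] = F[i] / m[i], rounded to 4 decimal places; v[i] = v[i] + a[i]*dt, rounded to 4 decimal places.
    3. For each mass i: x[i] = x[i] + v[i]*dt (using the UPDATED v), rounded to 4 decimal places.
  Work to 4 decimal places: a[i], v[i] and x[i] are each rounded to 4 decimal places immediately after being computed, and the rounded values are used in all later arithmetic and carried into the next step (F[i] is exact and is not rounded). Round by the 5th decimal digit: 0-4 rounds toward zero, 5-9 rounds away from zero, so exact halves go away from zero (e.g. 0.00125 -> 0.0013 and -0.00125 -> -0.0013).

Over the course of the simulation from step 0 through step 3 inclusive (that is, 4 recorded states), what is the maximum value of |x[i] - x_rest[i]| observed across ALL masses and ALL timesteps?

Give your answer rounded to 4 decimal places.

Step 0: x=[7.0000 11.0000 20.0000] v=[0.0000 0.0000 2.0000]
Step 1: x=[6.2500 12.2500 19.7500] v=[-3.0000 5.0000 -1.0000]
Step 2: x=[5.4375 13.8750 19.1250] v=[-3.2500 6.5000 -2.5000]
Step 3: x=[5.3750 14.7031 18.6875] v=[-0.2500 3.3125 -1.7500]
Max displacement = 2.7031

Answer: 2.7031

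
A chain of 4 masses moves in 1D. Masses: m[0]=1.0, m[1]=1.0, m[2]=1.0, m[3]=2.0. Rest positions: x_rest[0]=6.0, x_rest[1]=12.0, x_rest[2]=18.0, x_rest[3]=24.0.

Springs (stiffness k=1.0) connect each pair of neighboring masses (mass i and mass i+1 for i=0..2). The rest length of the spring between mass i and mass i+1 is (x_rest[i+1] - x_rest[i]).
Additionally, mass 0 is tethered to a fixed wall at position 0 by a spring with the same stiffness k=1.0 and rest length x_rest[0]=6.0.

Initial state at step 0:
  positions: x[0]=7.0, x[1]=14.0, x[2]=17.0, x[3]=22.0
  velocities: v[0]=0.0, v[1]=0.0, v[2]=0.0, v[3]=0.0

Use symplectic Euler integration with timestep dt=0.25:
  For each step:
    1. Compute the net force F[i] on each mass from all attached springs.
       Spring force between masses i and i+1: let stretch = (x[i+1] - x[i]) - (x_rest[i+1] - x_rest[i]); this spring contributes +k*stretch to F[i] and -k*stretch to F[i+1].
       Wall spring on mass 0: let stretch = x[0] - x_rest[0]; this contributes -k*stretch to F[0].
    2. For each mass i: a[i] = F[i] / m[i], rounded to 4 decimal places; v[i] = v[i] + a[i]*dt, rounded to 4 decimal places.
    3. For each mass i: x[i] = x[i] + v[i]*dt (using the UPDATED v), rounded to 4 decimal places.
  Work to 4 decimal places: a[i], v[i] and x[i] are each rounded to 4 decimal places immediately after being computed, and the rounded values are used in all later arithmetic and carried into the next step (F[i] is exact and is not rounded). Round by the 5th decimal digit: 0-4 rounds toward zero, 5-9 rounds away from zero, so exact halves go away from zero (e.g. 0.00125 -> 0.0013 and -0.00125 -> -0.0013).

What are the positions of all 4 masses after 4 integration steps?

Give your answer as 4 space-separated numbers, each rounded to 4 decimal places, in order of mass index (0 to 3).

Step 0: x=[7.0000 14.0000 17.0000 22.0000] v=[0.0000 0.0000 0.0000 0.0000]
Step 1: x=[7.0000 13.7500 17.1250 22.0313] v=[0.0000 -1.0000 0.5000 0.1250]
Step 2: x=[6.9844 13.2891 17.3457 22.0967] v=[-0.0625 -1.8438 0.8828 0.2617]
Step 3: x=[6.9263 12.6877 17.6098 22.2012] v=[-0.2324 -2.4058 1.0564 0.4178]
Step 4: x=[6.7954 12.0338 17.8532 22.3497] v=[-0.5236 -2.6156 0.9737 0.5939]

Answer: 6.7954 12.0338 17.8532 22.3497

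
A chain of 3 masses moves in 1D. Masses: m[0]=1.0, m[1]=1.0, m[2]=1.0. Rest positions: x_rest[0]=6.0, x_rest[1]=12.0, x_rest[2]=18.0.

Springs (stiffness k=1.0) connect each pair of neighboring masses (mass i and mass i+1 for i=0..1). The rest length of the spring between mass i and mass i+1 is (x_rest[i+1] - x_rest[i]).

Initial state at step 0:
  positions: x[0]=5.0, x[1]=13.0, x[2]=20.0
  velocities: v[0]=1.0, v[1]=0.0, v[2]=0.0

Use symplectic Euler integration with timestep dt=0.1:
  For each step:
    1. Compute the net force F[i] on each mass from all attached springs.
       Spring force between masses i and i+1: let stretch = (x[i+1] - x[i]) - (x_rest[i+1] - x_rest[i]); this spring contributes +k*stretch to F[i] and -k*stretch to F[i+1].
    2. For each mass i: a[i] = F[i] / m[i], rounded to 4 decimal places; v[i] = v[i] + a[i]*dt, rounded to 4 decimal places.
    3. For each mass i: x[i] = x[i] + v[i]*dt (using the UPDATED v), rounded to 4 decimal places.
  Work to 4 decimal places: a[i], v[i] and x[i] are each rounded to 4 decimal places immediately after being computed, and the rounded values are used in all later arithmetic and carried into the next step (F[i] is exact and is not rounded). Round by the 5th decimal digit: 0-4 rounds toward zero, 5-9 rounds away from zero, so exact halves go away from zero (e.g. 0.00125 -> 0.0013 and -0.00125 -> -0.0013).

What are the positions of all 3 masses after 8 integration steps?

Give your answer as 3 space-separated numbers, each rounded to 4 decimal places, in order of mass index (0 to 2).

Answer: 6.3805 12.7758 19.6437

Derivation:
Step 0: x=[5.0000 13.0000 20.0000] v=[1.0000 0.0000 0.0000]
Step 1: x=[5.1200 12.9900 19.9900] v=[1.2000 -0.1000 -0.1000]
Step 2: x=[5.2587 12.9713 19.9700] v=[1.3870 -0.1870 -0.2000]
Step 3: x=[5.4145 12.9455 19.9400] v=[1.5583 -0.2584 -0.2999]
Step 4: x=[5.5856 12.9143 19.9001] v=[1.7114 -0.3121 -0.3994]
Step 5: x=[5.7700 12.8797 19.8503] v=[1.8443 -0.3464 -0.4980]
Step 6: x=[5.9655 12.8437 19.7908] v=[1.9553 -0.3603 -0.5951]
Step 7: x=[6.1698 12.8084 19.7218] v=[2.0431 -0.3534 -0.6898]
Step 8: x=[6.3805 12.7758 19.6437] v=[2.1070 -0.3259 -0.7811]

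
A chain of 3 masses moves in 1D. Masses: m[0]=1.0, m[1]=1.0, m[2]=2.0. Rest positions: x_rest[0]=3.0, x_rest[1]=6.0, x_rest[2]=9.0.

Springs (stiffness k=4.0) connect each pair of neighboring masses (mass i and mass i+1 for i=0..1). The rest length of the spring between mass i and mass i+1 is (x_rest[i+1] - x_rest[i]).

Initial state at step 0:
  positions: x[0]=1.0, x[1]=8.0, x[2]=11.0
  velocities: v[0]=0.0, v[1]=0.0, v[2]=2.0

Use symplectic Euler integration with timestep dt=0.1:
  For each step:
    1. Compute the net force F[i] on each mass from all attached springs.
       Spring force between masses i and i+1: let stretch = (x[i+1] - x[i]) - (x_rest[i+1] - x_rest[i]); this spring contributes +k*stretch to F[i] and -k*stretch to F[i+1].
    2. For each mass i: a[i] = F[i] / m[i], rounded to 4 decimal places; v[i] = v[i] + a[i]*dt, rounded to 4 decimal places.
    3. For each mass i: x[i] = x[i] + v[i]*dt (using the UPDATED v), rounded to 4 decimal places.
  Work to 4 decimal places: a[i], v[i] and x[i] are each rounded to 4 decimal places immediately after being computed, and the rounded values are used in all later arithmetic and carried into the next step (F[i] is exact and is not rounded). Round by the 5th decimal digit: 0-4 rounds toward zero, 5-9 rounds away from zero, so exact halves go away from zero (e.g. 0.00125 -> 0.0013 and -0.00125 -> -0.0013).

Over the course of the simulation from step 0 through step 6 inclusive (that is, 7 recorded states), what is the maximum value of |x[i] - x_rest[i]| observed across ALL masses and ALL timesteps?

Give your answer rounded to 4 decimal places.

Step 0: x=[1.0000 8.0000 11.0000] v=[0.0000 0.0000 2.0000]
Step 1: x=[1.1600 7.8400 11.2000] v=[1.6000 -1.6000 2.0000]
Step 2: x=[1.4672 7.5472 11.3928] v=[3.0720 -2.9280 1.9280]
Step 3: x=[1.8976 7.1650 11.5687] v=[4.3040 -3.8218 1.7589]
Step 4: x=[2.4187 6.7483 11.7165] v=[5.2110 -4.1673 1.4782]
Step 5: x=[2.9930 6.3571 11.8250] v=[5.7428 -3.9119 1.0846]
Step 6: x=[3.5818 6.0501 11.8841] v=[5.8884 -3.0704 0.5910]
Max displacement = 2.8841

Answer: 2.8841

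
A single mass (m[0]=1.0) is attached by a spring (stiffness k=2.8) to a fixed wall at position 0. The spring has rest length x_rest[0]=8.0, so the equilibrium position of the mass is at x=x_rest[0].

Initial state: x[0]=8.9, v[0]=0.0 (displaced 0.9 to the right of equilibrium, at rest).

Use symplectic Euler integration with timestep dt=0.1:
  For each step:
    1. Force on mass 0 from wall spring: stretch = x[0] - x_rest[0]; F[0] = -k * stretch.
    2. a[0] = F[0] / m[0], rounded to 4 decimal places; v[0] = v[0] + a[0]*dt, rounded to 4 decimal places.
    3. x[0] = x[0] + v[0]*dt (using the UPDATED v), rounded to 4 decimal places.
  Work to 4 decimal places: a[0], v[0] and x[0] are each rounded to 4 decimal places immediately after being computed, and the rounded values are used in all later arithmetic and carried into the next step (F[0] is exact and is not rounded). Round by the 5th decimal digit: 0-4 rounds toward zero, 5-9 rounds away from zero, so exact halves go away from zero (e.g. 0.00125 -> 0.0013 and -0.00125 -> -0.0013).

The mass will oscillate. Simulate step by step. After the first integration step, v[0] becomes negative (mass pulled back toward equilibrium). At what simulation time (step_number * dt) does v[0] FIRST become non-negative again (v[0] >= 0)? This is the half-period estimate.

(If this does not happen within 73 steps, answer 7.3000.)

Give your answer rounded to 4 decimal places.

Answer: 1.9000

Derivation:
Step 0: x=[8.9000] v=[0.0000]
Step 1: x=[8.8748] v=[-0.2520]
Step 2: x=[8.8251] v=[-0.4969]
Step 3: x=[8.7523] v=[-0.7279]
Step 4: x=[8.6585] v=[-0.9385]
Step 5: x=[8.5462] v=[-1.1229]
Step 6: x=[8.4186] v=[-1.2758]
Step 7: x=[8.2793] v=[-1.3930]
Step 8: x=[8.1322] v=[-1.4712]
Step 9: x=[7.9814] v=[-1.5082]
Step 10: x=[7.8311] v=[-1.5030]
Step 11: x=[7.6855] v=[-1.4557]
Step 12: x=[7.5487] v=[-1.3676]
Step 13: x=[7.4246] v=[-1.2412]
Step 14: x=[7.3166] v=[-1.0801]
Step 15: x=[7.2277] v=[-0.8888]
Step 16: x=[7.1604] v=[-0.6726]
Step 17: x=[7.1167] v=[-0.4375]
Step 18: x=[7.0977] v=[-0.1902]
Step 19: x=[7.1039] v=[0.0624]
First v>=0 after going negative at step 19, time=1.9000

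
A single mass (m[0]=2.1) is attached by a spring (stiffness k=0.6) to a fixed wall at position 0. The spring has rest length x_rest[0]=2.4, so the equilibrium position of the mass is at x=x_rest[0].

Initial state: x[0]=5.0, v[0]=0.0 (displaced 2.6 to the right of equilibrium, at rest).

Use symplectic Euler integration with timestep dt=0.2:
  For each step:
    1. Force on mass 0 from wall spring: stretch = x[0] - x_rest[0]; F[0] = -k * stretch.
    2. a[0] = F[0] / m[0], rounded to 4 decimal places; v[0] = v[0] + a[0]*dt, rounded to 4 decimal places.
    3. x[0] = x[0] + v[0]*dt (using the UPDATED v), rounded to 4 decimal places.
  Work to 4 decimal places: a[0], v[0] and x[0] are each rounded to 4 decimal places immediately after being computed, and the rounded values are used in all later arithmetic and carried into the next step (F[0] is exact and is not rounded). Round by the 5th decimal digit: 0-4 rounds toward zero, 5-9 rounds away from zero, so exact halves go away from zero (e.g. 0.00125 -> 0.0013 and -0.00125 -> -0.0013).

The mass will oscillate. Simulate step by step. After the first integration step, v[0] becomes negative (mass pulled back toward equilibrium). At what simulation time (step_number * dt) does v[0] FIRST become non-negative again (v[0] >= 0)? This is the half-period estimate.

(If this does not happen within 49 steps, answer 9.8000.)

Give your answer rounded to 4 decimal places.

Answer: 6.0000

Derivation:
Step 0: x=[5.0000] v=[0.0000]
Step 1: x=[4.9703] v=[-0.1486]
Step 2: x=[4.9112] v=[-0.2955]
Step 3: x=[4.8234] v=[-0.4390]
Step 4: x=[4.7079] v=[-0.5775]
Step 5: x=[4.5660] v=[-0.7094]
Step 6: x=[4.3994] v=[-0.8332]
Step 7: x=[4.2099] v=[-0.9475]
Step 8: x=[3.9997] v=[-1.0509]
Step 9: x=[3.7712] v=[-1.1423]
Step 10: x=[3.5271] v=[-1.2207]
Step 11: x=[3.2701] v=[-1.2851]
Step 12: x=[3.0031] v=[-1.3348]
Step 13: x=[2.7292] v=[-1.3693]
Step 14: x=[2.4516] v=[-1.3881]
Step 15: x=[2.1734] v=[-1.3910]
Step 16: x=[1.8978] v=[-1.3781]
Step 17: x=[1.6279] v=[-1.3494]
Step 18: x=[1.3668] v=[-1.3053]
Step 19: x=[1.1175] v=[-1.2463]
Step 20: x=[0.8829] v=[-1.1730]
Step 21: x=[0.6656] v=[-1.0863]
Step 22: x=[0.4682] v=[-0.9872]
Step 23: x=[0.2928] v=[-0.8768]
Step 24: x=[0.1415] v=[-0.7564]
Step 25: x=[0.0160] v=[-0.6273]
Step 26: x=[-0.0822] v=[-0.4911]
Step 27: x=[-0.1521] v=[-0.3493]
Step 28: x=[-0.1928] v=[-0.2035]
Step 29: x=[-0.2039] v=[-0.0553]
Step 30: x=[-0.1852] v=[0.0935]
First v>=0 after going negative at step 30, time=6.0000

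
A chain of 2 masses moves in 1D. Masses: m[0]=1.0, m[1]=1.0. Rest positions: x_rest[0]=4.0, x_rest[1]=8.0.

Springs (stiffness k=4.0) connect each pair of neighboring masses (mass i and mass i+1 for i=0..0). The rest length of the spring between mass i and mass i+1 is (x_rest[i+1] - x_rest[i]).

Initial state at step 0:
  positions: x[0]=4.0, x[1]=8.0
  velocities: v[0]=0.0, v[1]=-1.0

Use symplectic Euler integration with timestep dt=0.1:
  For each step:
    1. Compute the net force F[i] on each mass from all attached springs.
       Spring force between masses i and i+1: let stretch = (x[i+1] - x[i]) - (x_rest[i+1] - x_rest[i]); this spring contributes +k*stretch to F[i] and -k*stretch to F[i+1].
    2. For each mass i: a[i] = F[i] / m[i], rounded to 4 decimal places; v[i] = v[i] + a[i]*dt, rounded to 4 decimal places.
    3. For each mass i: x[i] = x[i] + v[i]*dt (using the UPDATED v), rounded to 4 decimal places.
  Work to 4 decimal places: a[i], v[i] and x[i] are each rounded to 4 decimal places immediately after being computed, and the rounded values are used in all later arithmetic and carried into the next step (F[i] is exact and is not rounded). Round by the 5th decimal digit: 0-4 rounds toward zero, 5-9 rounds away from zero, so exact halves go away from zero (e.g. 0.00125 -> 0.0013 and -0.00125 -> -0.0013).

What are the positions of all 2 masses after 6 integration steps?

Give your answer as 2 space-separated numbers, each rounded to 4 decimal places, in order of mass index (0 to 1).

Step 0: x=[4.0000 8.0000] v=[0.0000 -1.0000]
Step 1: x=[4.0000 7.9000] v=[0.0000 -1.0000]
Step 2: x=[3.9960 7.8040] v=[-0.0400 -0.9600]
Step 3: x=[3.9843 7.7157] v=[-0.1168 -0.8832]
Step 4: x=[3.9619 7.6381] v=[-0.2242 -0.7758]
Step 5: x=[3.9265 7.5735] v=[-0.3537 -0.6463]
Step 6: x=[3.8770 7.5230] v=[-0.4949 -0.5051]

Answer: 3.8770 7.5230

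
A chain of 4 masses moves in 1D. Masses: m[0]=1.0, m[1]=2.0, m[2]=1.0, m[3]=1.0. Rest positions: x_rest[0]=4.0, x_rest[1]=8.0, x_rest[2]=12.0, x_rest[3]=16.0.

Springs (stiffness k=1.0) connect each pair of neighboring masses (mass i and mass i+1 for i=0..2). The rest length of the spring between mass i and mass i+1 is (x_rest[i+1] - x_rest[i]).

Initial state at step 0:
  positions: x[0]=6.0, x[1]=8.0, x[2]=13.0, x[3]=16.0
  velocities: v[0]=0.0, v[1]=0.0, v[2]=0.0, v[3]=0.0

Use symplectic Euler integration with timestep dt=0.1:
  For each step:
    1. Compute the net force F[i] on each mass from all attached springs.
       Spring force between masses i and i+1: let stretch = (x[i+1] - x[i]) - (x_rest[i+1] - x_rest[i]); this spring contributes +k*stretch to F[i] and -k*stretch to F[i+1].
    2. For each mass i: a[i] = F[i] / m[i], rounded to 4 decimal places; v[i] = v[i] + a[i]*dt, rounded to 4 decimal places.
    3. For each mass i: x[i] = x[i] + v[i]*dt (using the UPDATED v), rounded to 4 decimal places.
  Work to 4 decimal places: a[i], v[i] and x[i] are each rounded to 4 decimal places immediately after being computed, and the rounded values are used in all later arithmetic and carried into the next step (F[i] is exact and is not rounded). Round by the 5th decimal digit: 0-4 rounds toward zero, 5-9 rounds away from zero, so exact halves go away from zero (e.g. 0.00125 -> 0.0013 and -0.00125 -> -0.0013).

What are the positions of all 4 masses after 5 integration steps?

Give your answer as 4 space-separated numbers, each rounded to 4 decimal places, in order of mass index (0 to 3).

Answer: 5.7122 8.2131 12.7223 16.1398

Derivation:
Step 0: x=[6.0000 8.0000 13.0000 16.0000] v=[0.0000 0.0000 0.0000 0.0000]
Step 1: x=[5.9800 8.0150 12.9800 16.0100] v=[-0.2000 0.1500 -0.2000 0.1000]
Step 2: x=[5.9404 8.0447 12.9407 16.0297] v=[-0.3965 0.2965 -0.3935 0.1970]
Step 3: x=[5.8818 8.0883 12.8833 16.0585] v=[-0.5861 0.4361 -0.5742 0.2881]
Step 4: x=[5.8053 8.1449 12.8097 16.0956] v=[-0.7655 0.5655 -0.7362 0.3706]
Step 5: x=[5.7122 8.2131 12.7223 16.1398] v=[-0.9315 0.6818 -0.8741 0.4420]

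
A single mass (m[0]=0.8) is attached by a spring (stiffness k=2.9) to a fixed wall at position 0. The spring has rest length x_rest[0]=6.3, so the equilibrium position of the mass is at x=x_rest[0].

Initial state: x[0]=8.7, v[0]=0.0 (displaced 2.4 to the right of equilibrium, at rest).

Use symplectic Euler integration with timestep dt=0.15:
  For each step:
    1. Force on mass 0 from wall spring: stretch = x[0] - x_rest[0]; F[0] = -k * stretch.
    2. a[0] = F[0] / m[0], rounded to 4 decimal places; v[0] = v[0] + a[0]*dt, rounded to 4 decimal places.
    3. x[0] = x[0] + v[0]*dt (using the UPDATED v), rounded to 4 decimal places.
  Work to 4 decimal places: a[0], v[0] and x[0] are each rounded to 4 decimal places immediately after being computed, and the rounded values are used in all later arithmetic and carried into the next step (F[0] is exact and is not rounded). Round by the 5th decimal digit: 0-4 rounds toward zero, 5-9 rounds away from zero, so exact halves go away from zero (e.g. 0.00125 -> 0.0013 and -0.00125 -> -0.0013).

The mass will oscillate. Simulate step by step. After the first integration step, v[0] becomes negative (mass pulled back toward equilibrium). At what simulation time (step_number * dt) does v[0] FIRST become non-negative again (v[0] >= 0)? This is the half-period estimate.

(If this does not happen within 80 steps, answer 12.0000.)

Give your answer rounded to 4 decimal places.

Step 0: x=[8.7000] v=[0.0000]
Step 1: x=[8.5043] v=[-1.3050]
Step 2: x=[8.1288] v=[-2.5036]
Step 3: x=[7.6041] v=[-3.4980]
Step 4: x=[6.9730] v=[-4.2071]
Step 5: x=[6.2871] v=[-4.5730]
Step 6: x=[5.6022] v=[-4.5660]
Step 7: x=[4.9742] v=[-4.1866]
Step 8: x=[4.4543] v=[-3.4657]
Step 9: x=[4.0850] v=[-2.4621]
Step 10: x=[3.8963] v=[-1.2577]
Step 11: x=[3.9037] v=[0.0493]
First v>=0 after going negative at step 11, time=1.6500

Answer: 1.6500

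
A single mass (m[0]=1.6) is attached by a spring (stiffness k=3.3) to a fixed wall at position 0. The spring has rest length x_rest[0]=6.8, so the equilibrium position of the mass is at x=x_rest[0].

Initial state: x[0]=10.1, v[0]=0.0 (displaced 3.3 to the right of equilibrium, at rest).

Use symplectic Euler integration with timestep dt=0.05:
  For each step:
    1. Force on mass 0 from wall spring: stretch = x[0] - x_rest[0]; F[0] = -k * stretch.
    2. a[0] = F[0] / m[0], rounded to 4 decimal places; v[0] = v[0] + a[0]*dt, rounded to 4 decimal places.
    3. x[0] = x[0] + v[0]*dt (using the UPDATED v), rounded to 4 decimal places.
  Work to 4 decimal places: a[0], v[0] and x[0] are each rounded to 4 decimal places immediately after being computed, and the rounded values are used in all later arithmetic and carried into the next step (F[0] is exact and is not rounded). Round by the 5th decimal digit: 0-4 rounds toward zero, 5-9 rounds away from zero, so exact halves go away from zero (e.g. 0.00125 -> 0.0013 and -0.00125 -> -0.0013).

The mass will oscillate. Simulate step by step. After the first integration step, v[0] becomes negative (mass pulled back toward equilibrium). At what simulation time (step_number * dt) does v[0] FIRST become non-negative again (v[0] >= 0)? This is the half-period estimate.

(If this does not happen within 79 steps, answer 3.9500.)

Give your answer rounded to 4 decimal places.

Step 0: x=[10.1000] v=[0.0000]
Step 1: x=[10.0830] v=[-0.3403]
Step 2: x=[10.0491] v=[-0.6789]
Step 3: x=[9.9984] v=[-1.0140]
Step 4: x=[9.9312] v=[-1.3438]
Step 5: x=[9.8479] v=[-1.6667]
Step 6: x=[9.7489] v=[-1.9810]
Step 7: x=[9.6346] v=[-2.2851]
Step 8: x=[9.5057] v=[-2.5774]
Step 9: x=[9.3629] v=[-2.8564]
Step 10: x=[9.2069] v=[-3.1207]
Step 11: x=[9.0385] v=[-3.3689]
Step 12: x=[8.8585] v=[-3.5997]
Step 13: x=[8.6679] v=[-3.8120]
Step 14: x=[8.4677] v=[-4.0046]
Step 15: x=[8.2589] v=[-4.1766]
Step 16: x=[8.0425] v=[-4.3271]
Step 17: x=[7.8197] v=[-4.4552]
Step 18: x=[7.5917] v=[-4.5604]
Step 19: x=[7.3596] v=[-4.6420]
Step 20: x=[7.1246] v=[-4.6997]
Step 21: x=[6.8879] v=[-4.7332]
Step 22: x=[6.6508] v=[-4.7423]
Step 23: x=[6.4145] v=[-4.7269]
Step 24: x=[6.1801] v=[-4.6871]
Step 25: x=[5.9489] v=[-4.6232]
Step 26: x=[5.7221] v=[-4.5354]
Step 27: x=[5.5009] v=[-4.4242]
Step 28: x=[5.2864] v=[-4.2902]
Step 29: x=[5.0797] v=[-4.1341]
Step 30: x=[4.8819] v=[-3.9567]
Step 31: x=[4.6940] v=[-3.7589]
Step 32: x=[4.5169] v=[-3.5417]
Step 33: x=[4.3516] v=[-3.3063]
Step 34: x=[4.1989] v=[-3.0538]
Step 35: x=[4.0596] v=[-2.7856]
Step 36: x=[3.9345] v=[-2.5030]
Step 37: x=[3.8241] v=[-2.2075]
Step 38: x=[3.7291] v=[-1.9006]
Step 39: x=[3.6499] v=[-1.5839]
Step 40: x=[3.5870] v=[-1.2590]
Step 41: x=[3.5406] v=[-0.9277]
Step 42: x=[3.5110] v=[-0.5916]
Step 43: x=[3.4984] v=[-0.2524]
Step 44: x=[3.5028] v=[0.0881]
First v>=0 after going negative at step 44, time=2.2000

Answer: 2.2000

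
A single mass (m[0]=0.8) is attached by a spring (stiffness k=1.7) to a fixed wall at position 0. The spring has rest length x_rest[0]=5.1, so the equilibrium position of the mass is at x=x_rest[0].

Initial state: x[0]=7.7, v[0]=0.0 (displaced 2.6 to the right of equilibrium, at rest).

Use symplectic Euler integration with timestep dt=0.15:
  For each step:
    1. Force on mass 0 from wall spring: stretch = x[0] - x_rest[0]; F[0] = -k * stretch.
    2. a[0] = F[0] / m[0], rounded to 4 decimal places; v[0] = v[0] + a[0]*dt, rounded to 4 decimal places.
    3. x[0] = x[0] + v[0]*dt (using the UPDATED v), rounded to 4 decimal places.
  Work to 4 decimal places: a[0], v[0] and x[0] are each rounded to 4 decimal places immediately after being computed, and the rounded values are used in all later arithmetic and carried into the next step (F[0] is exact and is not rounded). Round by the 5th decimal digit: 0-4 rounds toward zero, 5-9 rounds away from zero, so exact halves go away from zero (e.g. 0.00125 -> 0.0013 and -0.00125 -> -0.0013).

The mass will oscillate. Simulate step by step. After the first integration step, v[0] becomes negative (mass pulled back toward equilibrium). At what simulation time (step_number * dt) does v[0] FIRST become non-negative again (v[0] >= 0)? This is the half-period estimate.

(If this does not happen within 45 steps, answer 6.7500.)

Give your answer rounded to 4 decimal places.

Answer: 2.2500

Derivation:
Step 0: x=[7.7000] v=[0.0000]
Step 1: x=[7.5757] v=[-0.8288]
Step 2: x=[7.3330] v=[-1.6179]
Step 3: x=[6.9835] v=[-2.3297]
Step 4: x=[6.5440] v=[-2.9301]
Step 5: x=[6.0354] v=[-3.3904]
Step 6: x=[5.4821] v=[-3.6886]
Step 7: x=[4.9105] v=[-3.8104]
Step 8: x=[4.3480] v=[-3.7500]
Step 9: x=[3.8215] v=[-3.5103]
Step 10: x=[3.3561] v=[-3.1028]
Step 11: x=[2.9741] v=[-2.5469]
Step 12: x=[2.6937] v=[-1.8693]
Step 13: x=[2.5284] v=[-1.1023]
Step 14: x=[2.4860] v=[-0.2826]
Step 15: x=[2.5686] v=[0.5506]
First v>=0 after going negative at step 15, time=2.2500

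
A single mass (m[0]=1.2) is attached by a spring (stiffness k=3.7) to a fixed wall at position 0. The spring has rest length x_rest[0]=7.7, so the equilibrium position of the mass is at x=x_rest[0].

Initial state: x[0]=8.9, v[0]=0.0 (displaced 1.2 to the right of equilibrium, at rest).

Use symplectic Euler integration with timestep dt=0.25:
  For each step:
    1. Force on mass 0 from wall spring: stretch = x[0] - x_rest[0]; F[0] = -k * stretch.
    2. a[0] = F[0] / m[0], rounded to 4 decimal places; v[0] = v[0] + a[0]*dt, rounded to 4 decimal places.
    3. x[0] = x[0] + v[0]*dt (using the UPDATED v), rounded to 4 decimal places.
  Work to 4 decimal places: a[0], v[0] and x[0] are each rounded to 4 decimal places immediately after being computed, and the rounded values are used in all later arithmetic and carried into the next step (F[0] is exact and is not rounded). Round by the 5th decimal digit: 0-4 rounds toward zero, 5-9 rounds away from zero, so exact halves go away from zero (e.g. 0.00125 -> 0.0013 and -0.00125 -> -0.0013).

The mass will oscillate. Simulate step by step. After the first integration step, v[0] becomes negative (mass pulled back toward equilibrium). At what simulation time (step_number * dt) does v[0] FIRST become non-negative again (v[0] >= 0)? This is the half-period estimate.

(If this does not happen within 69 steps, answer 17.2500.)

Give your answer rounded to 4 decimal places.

Step 0: x=[8.9000] v=[0.0000]
Step 1: x=[8.6688] v=[-0.9250]
Step 2: x=[8.2509] v=[-1.6718]
Step 3: x=[7.7268] v=[-2.0965]
Step 4: x=[7.1975] v=[-2.1172]
Step 5: x=[6.7650] v=[-1.7299]
Step 6: x=[6.5127] v=[-1.0092]
Step 7: x=[6.4892] v=[-0.0940]
Step 8: x=[6.6990] v=[0.8393]
First v>=0 after going negative at step 8, time=2.0000

Answer: 2.0000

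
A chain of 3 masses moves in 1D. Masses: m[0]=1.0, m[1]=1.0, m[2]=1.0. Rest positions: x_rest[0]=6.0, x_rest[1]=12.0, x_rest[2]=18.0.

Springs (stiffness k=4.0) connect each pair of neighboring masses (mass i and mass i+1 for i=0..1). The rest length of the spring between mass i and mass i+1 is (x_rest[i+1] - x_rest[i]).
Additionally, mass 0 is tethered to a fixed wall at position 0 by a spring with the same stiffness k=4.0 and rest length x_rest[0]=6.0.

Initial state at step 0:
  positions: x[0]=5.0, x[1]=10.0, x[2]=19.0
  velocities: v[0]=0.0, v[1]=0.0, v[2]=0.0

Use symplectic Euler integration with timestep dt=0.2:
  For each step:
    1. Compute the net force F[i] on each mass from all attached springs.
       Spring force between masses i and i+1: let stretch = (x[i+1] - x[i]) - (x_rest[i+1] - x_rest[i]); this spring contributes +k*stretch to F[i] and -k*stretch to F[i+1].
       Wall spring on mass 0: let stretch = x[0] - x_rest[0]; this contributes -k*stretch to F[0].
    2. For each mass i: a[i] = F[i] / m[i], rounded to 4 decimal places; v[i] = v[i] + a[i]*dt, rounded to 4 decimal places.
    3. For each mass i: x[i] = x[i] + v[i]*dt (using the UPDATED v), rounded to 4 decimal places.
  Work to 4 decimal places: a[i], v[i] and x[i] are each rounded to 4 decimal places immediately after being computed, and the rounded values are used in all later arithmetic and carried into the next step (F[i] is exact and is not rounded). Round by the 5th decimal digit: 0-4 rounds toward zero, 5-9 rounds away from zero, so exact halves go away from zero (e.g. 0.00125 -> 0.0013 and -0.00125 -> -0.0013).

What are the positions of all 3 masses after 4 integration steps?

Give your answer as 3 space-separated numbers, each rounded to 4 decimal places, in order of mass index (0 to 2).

Answer: 6.0378 13.0547 16.4054

Derivation:
Step 0: x=[5.0000 10.0000 19.0000] v=[0.0000 0.0000 0.0000]
Step 1: x=[5.0000 10.6400 18.5200] v=[0.0000 3.2000 -2.4000]
Step 2: x=[5.1024 11.6384 17.7392] v=[0.5120 4.9920 -3.9040]
Step 3: x=[5.4342 12.5672 16.9423] v=[1.6589 4.6438 -3.9846]
Step 4: x=[6.0378 13.0547 16.4054] v=[3.0179 2.4375 -2.6847]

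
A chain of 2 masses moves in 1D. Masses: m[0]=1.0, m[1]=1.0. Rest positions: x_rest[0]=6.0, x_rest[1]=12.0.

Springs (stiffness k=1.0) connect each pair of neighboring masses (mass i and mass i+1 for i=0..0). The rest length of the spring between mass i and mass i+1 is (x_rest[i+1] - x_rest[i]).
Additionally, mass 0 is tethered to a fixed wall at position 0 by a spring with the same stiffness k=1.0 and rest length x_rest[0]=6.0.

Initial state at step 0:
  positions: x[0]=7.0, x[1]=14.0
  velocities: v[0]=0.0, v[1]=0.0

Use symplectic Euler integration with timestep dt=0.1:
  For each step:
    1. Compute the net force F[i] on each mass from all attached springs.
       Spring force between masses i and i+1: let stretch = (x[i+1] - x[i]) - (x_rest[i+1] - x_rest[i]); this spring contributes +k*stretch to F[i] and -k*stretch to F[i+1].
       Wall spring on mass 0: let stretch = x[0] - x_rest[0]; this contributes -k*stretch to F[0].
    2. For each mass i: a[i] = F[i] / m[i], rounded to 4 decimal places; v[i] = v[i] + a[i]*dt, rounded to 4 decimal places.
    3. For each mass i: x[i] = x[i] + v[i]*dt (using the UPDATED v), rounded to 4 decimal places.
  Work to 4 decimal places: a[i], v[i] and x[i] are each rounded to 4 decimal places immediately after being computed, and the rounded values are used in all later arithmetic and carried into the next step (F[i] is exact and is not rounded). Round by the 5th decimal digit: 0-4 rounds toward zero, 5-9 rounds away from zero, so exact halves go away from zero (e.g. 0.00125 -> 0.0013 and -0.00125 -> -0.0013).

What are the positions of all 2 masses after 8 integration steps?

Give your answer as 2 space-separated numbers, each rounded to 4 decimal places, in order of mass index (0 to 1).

Step 0: x=[7.0000 14.0000] v=[0.0000 0.0000]
Step 1: x=[7.0000 13.9900] v=[0.0000 -0.1000]
Step 2: x=[6.9999 13.9701] v=[-0.0010 -0.1990]
Step 3: x=[6.9995 13.9405] v=[-0.0040 -0.2960]
Step 4: x=[6.9985 13.9015] v=[-0.0099 -0.3901]
Step 5: x=[6.9966 13.8535] v=[-0.0195 -0.4804]
Step 6: x=[6.9933 13.7969] v=[-0.0335 -0.5661]
Step 7: x=[6.9881 13.7323] v=[-0.0525 -0.6465]
Step 8: x=[6.9804 13.6602] v=[-0.0769 -0.7209]

Answer: 6.9804 13.6602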